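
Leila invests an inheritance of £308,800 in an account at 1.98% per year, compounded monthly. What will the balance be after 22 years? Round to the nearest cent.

£477,199.60

Periodic rate = 1.98%/12 = 0.00165; periods = 12·22 = 264.
A = 308,800·(1 + 0.00165)^264 ≈ 308,800·1.54533547827 ≈ 477,199.5957.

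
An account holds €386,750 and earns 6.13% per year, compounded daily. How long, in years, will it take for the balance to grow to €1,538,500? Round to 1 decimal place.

22.5 years

We need (1 + 0.000167945)^(365t) = 3.978, so 365t = ln 3.978 / ln 1.000168 ≈ 8222.3285.
t ≈ 8222.3285/365 = 22.5269 years.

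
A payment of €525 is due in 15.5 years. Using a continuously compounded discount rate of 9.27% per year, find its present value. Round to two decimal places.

P = A·e^(−rt) = 525·e^(−1.43685).
e^(−1.43685) ≈ 0.237675258, so P ≈ 124.7795.

€124.78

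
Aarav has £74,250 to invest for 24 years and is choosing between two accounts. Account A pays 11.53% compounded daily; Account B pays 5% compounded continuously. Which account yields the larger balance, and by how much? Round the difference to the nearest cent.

A: (1 + 0.1153/365)^8760 ≈ 15.90705984434, so 74,250 × 15.90705984434 ≈ 1,181,099.1934.
B: e^(0.05·24) = e^1.2 ≈ 3.32011692274, so 74,250 × 3.32011692274 ≈ 246,518.6815.
Difference ≈ 934,580.5119 in favor of A.

Account A, by £934,580.51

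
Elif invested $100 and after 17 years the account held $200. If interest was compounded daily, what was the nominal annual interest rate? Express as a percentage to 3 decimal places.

4.078%

The 6205-period growth factor is 200/100 = 2.
r/365 = 2^(1/6205) − 1 ≈ 0.000111714, so r ≈ 365·0.000111714 = 4.07756%.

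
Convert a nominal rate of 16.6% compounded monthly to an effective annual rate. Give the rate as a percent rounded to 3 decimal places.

EAR = (1 + 16.6%/12)^12 − 1 = (1 + 0.0138333)^12 − 1.
(1 + 0.0138333)^12 ≈ 1.179231, so EAR ≈ 17.92307%.

17.923%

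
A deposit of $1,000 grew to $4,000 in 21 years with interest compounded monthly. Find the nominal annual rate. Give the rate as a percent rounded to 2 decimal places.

6.62%

(1 + r/12)^252 = 4,000/1,000 = 4.
1 + r/12 = 4^(1/252) ≈ 1.005516, so r/12 ≈ 0.00551633.
r ≈ 12·0.00551633 = 6.61959%.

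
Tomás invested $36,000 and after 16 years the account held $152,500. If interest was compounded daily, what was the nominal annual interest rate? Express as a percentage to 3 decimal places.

9.024%

The 5840-period growth factor is 152,500/36,000 = 4.23611.
r/365 = 4.23611^(1/5840) − 1 ≈ 0.00024723, so r ≈ 365·0.00024723 = 9.02390%.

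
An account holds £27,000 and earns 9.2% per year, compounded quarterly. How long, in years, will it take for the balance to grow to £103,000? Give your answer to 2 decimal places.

14.72 years

(1 + 0.023)^(4t) = 103,000/27,000 = 3.8148.
4t·ln(1 + 0.023) = ln(3.8148); 4t = 1.3389/0.0227395 ≈ 58.8796.
t ≈ 14.7199 years.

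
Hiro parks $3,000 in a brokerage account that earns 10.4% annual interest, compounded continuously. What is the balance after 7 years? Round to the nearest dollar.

$6,213

A = P·e^(rt) = 3,000·e^(0.104·7) = 3,000·e^0.728.
e^0.728 ≈ 2.070934594, so A ≈ 6,212.8038.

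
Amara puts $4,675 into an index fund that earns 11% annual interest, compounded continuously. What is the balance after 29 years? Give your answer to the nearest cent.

$113,548.40

A = P·e^(rt) = 4,675·e^(0.11·29) = 4,675·e^3.19.
e^3.19 ≈ 24.2884274431, so A ≈ 113,548.3983.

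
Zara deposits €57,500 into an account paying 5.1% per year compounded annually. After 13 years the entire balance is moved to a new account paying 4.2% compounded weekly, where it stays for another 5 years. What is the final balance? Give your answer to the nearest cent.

€135,415.44

After 13 years at 5.1%: 57,500 × 1.90912914801 ≈ 109,774.9260.
Then 5 years at 4.2%: 109,774.9260 × 1.2335734953 ≈ 135,415.4392.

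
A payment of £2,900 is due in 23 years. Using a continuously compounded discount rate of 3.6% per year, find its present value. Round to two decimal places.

£1,267.07

P = A·e^(−rt) = 2,900·e^(−0.828).
e^(−0.828) ≈ 0.4369222576, so P ≈ 1,267.0745.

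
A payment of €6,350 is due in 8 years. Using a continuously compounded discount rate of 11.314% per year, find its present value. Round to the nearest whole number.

€2,569

P = A·e^(−rt) = 6,350·e^(−0.90512).
e^(−0.90512) ≈ 0.404493343, so P ≈ 2,568.5327.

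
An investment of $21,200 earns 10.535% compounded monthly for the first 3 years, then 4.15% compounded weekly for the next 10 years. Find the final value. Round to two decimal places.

$43,969.95

Phase 1: 21,200·(1 + 0.10535/12)^36 ≈ 29,039.9341.
Phase 2: 29,039.9341·(1 + 0.0415/52)^520 ≈ 43,969.9483.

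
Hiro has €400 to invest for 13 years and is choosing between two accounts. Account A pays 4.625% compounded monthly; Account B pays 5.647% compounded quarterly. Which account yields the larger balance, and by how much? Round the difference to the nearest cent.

Account A growth factor: (1 + 0.04625/12)^156 ≈ 1.82229065; balance ≈ 728.9163.
Account B growth factor: (1 + 0.0141175)^52 ≈ 2.07295756; balance ≈ 829.1830.
Account B is larger by 100.2668.

Account B, by €100.27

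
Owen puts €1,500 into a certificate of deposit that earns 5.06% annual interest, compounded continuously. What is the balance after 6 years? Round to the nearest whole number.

A = P·e^(rt) = 1,500·e^(0.0506·6) = 1,500·e^0.3036.
e^0.3036 ≈ 1.354727057, so A ≈ 2,032.0906.

€2,032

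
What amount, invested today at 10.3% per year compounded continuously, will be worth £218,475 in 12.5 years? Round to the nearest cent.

P = A·e^(−rt) = 218,475·e^(−1.2875).
e^(−1.2875) ≈ 0.275959820986, so P ≈ 60,290.3219.

£60,290.32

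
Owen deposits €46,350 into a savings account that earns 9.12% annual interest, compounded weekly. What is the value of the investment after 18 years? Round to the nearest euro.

Growth factor = (1 + 0.0912/52)^936 ≈ 5.1560053569.
A ≈ 46,350 × 5.1560053569 ≈ 238,980.8483.

€238,981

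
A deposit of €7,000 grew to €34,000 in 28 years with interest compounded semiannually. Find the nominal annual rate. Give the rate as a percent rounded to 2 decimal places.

5.72%

(1 + r/2)^56 = 34,000/7,000 = 4.85714.
1 + r/2 = 4.85714^(1/56) ≈ 1.028624, so r/2 ≈ 0.0286244.
r ≈ 2·0.0286244 = 5.72487%.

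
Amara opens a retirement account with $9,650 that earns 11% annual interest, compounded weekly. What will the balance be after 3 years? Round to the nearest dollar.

Growth factor = (1 + 0.11/52)^156 ≈ 1.3904833952.
A ≈ 9,650 × 1.3904833952 ≈ 13,418.1648.

$13,418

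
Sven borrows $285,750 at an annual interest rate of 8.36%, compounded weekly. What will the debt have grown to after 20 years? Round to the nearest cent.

Growth factor = (1 + 0.0836/52)^1040 ≈ 5.315661207073.
A ≈ 285,750 × 5.315661207073 ≈ 1,518,950.1899.

$1,518,950.19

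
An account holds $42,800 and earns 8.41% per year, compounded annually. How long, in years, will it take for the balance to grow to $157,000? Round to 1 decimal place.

We need (1 + 0.0841)^t = 3.6682, so t = ln 3.6682 / ln 1.0841 ≈ 16.0954.

16.1 years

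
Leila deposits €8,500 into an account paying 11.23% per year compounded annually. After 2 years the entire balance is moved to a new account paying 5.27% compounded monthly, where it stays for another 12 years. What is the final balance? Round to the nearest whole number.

€19,766

After 2 years at 11.23%: 8,500 × 1.23721129 ≈ 10,516.2960.
Then 12 years at 5.27%: 10,516.2960 × 1.879518087 ≈ 19,765.5685.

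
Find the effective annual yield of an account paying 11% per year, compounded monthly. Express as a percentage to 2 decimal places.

11.57%

EAR = (1 + 11%/12)^12 − 1 = (1 + 0.00916667)^12 − 1.
(1 + 0.00916667)^12 ≈ 1.115719, so EAR ≈ 11.57188%.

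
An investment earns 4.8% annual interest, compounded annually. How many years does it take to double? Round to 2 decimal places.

(1 + 0.048)^t = 2.
t = ln 2 / ln(1 + 0.048) ≈ 0.69315/0.0468836 ≈ 14.7844.

14.78 years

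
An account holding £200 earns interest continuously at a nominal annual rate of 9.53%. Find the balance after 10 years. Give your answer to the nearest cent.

A = P·e^(rt) = 200·e^(0.0953·10) = 200·e^0.953.
e^0.953 ≈ 2.59347844, so A ≈ 518.6957.

£518.70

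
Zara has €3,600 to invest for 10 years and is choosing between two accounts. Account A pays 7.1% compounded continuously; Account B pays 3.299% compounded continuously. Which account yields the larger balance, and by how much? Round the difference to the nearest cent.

A: e^(0.071·10) = e^0.71 ≈ 2.033991259, so 3,600 × 2.033991259 ≈ 7,322.3685.
B: e^(0.03299·10) = e^0.3299 ≈ 1.390829039, so 3,600 × 1.390829039 ≈ 5,006.9845.
Difference ≈ 2,315.3840 in favor of A.

Account A, by €2,315.38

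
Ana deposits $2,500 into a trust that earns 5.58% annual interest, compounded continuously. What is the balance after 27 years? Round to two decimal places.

$11,278.42

A = P·e^(rt) = 2,500·e^(0.0558·27) = 2,500·e^1.5066.
e^1.5066 ≈ 4.5113660445, so A ≈ 11,278.4151.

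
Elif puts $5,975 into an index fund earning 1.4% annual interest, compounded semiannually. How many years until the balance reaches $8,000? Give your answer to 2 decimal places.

20.92 years

(1 + 0.007)^(2t) = 8,000/5,975 = 1.3389.
2t·ln(1 + 0.007) = ln(1.3389); 2t = 0.29186/0.00697561 ≈ 41.8397.
t ≈ 20.9198 years.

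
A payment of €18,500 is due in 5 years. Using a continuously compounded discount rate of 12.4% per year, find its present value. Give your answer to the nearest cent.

€9,951.97

P = A·e^(−rt) = 18,500·e^(−0.62).
e^(−0.62) ≈ 0.53794443759, so P ≈ 9,951.9721.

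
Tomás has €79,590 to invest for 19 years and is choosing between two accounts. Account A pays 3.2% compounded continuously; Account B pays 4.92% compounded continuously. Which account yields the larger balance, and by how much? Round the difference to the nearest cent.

Account A growth factor: e^(0.032·19) = e^0.608 ≈ 1.83675421439; balance ≈ 146,187.2679.
Account B growth factor: e^(0.0492·19) = e^0.9348 ≈ 2.54670406599; balance ≈ 202,692.1766.
Account B is larger by 56,504.9087.

Account B, by €56,504.91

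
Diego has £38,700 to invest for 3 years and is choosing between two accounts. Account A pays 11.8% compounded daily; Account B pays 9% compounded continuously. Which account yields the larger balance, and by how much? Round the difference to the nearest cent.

A: (1 + 0.118/365)^1095 ≈ 1.4246736792, so 38,700 × 1.4246736792 ≈ 55,134.8714.
B: e^(0.09·3) = e^0.27 ≈ 1.3099644507, so 38,700 × 1.3099644507 ≈ 50,695.6242.
Difference ≈ 4,439.2471 in favor of A.

Account A, by £4,439.25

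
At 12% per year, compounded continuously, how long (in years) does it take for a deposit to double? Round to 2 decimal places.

e^(0.12t) = 2, so 0.12t = ln 2 ≈ 0.69315.
t ≈ 0.69315/0.12 ≈ 5.7762.

5.78 years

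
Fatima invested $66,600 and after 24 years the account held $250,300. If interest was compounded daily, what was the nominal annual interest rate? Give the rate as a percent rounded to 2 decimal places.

The 8760-period growth factor is 250,300/66,600 = 3.75826.
r/365 = 3.75826^(1/8760) − 1 ≈ 0.000151148, so r ≈ 365·0.000151148 = 5.51690%.

5.52%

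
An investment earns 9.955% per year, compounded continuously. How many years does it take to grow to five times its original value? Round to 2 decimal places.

e^(0.09955t) = 5, so 0.09955t = ln 5 ≈ 1.6094.
t ≈ 1.6094/0.09955 ≈ 16.1671.

16.17 years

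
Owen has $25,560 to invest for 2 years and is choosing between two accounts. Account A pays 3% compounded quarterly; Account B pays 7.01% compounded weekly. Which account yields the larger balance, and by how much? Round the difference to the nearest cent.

Account A growth factor: (1 + 0.0075)^8 ≈ 1.0615988478; balance ≈ 27,134.4666.
Account B growth factor: (1 + 0.0701/52)^104 ≈ 1.1503952565; balance ≈ 29,404.1028.
Account B is larger by 2,269.6362.

Account B, by $2,269.64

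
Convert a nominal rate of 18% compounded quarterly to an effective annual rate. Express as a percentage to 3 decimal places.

EAR = (1 + 18%/4)^4 − 1 = (1 + 0.045)^4 − 1.
(1 + 0.045)^4 ≈ 1.192519, so EAR ≈ 19.25186%.

19.252%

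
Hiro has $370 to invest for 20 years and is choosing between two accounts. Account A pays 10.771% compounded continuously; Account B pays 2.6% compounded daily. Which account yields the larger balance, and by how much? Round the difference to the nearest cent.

Account A growth factor: e^(0.10771·20) = e^2.1542 ≈ 8.620990627; balance ≈ 3,189.7665.
Account B growth factor: (1 + 0.026/365)^7300 ≈ 1.6819965; balance ≈ 622.3387.
Account A is larger by 2,567.4278.

Account A, by $2,567.43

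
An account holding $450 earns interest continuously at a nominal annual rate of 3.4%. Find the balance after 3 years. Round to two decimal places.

$498.32

A = P·e^(rt) = 450·e^(0.034·3) = 450·e^0.102.
e^0.102 ≈ 1.10738347, so A ≈ 498.3226.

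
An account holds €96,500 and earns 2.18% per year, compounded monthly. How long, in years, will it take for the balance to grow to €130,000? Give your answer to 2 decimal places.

13.68 years

We need (1 + 0.00181667)^(12t) = 1.3472, so 12t = ln 1.3472 / ln 1.001817 ≈ 164.1809.
t ≈ 164.1809/12 = 13.6817 years.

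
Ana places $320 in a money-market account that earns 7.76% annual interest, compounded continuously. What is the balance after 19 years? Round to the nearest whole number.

$1,398

A = P·e^(rt) = 320·e^(0.0776·19) = 320·e^1.4744.
e^1.4744 ≈ 4.368413938, so A ≈ 1,397.8925.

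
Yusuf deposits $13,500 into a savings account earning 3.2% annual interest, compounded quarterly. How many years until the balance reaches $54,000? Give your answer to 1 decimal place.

(1 + 0.008)^(4t) = 54,000/13,500 = 4.
4t·ln(1 + 0.008) = ln(4); 4t = 1.3863/0.00796817 ≈ 173.9790.
t ≈ 43.4948 years.

43.5 years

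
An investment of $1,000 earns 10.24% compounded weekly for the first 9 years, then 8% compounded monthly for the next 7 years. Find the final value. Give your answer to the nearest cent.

Phase 1: 1,000·(1 + 0.1024/52)^468 ≈ 2,511.0319.
Phase 2: 2,511.0319·(1 + 0.08/12)^84 ≈ 4,387.8324.

$4,387.83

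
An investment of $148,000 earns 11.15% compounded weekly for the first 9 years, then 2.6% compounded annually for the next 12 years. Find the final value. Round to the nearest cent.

After 9 years at 11.15%: 148,000 × 2.72488348031 ≈ 403,282.7551.
Then 12 years at 2.6%: 403,282.7551 × 1.36071862507 ≈ 548,754.3560.

$548,754.36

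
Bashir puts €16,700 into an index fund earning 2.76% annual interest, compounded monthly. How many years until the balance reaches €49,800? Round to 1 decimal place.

We need (1 + 0.0023)^(12t) = 2.982, so 12t = ln 2.982 / ln 1.0023 ≈ 475.5923.
t ≈ 475.5923/12 = 39.6327 years.

39.6 years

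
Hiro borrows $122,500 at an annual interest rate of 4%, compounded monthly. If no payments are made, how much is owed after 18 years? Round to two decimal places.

$251,366.92

Growth factor = (1 + 0.04/12)^216 ≈ 2.05197482767.
A ≈ 122,500 × 2.05197482767 ≈ 251,366.9164.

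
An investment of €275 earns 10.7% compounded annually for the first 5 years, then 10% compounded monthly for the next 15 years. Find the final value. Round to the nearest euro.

Phase 1: 275·(1 + 0.107)^5 ≈ 457.1627.
Phase 2: 457.1627·(1 + 0.1/12)^180 ≈ 2,036.1659.

€2,036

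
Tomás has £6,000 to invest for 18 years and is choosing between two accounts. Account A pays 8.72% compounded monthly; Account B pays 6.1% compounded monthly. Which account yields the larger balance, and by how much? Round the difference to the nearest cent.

Account A, by £10,726.19

A: (1 + 0.0872/12)^216 ≈ 4.7775344003, so 6,000 × 4.7775344003 ≈ 28,665.2064.
B: (1 + 0.061/12)^216 ≈ 2.9898364043, so 6,000 × 2.9898364043 ≈ 17,939.0184.
Difference ≈ 10,726.1880 in favor of A.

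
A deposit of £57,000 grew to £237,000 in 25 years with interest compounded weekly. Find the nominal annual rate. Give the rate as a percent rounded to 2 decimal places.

The 1300-period growth factor is 237,000/57,000 = 4.15789.
r/52 = 4.15789^(1/1300) − 1 ≈ 0.00109676, so r ≈ 52·0.00109676 = 5.70316%.

5.70%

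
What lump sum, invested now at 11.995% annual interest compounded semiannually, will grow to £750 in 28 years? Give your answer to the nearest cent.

Growth factor = (1 + 0.059975)^56 ≈ 26.0948528.
P = 750/26.0948528 ≈ 28.7413.

£28.74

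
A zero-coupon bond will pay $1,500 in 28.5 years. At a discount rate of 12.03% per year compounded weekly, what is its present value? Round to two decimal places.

$48.84

Growth factor = (1 + 0.1203/52)^1482 ≈ 30.71005719.
P = 1,500/30.71005719 ≈ 48.8439.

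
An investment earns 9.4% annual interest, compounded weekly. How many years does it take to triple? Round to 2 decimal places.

11.70 years

(1 + 0.00180769)^(52t) = 3.
52t = ln 3 / ln(1 + 0.00180769) ≈ 1.0986/0.00180606 ≈ 608.2921.
t ≈ 11.6979.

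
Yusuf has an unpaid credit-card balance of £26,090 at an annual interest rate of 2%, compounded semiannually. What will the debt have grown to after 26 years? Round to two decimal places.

Growth factor = (1 + 0.01)^52 ≈ 1.6776889215.
A ≈ 26,090 × 1.6776889215 ≈ 43,770.9040.

£43,770.90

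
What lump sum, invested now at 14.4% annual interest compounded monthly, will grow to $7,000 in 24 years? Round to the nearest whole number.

Periodic rate = 14.4%/12 = 0.012; 288 periods.
P = 7,000/(1 + 0.012)^288 ≈ 7,000/31.04470956 ≈ 225.4813.

$225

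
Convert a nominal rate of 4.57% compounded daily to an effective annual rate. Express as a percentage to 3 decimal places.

4.676%

EAR = (1 + 4.57%/365)^365 − 1 = (1 + 0.000125205)^365 − 1.
(1 + 0.000125205)^365 ≈ 1.046757, so EAR ≈ 4.67573%.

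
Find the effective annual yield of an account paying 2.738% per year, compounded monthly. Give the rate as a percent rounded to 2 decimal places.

EAR = (1 + 2.738%/12)^12 − 1 = (1 + 0.00228167)^12 − 1.
(1 + 0.00228167)^12 ≈ 1.027726, so EAR ≈ 2.77262%.

2.77%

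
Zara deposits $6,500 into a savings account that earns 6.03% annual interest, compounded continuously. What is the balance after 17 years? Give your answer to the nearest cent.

$18,117.93

A = P·e^(rt) = 6,500·e^(0.0603·17) = 6,500·e^1.0251.
e^1.0251 ≈ 2.787374184, so A ≈ 18,117.9322.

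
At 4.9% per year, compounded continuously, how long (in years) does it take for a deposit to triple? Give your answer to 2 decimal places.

22.42 years

e^(0.049t) = 3, so 0.049t = ln 3 ≈ 1.0986.
t ≈ 1.0986/0.049 ≈ 22.4207.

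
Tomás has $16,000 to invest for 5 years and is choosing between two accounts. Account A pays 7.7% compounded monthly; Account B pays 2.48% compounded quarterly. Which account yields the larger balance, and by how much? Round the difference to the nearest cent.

Account A growth factor: (1 + 0.077/12)^60 ≈ 1.4678078809; balance ≈ 23,484.9261.
Account B growth factor: (1 + 0.0062)^20 ≈ 1.1315825973; balance ≈ 18,105.3216.
Account A is larger by 5,379.6045.

Account A, by $5,379.60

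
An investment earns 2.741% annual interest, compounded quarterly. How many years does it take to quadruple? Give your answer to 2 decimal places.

(1 + 0.0068525)^(4t) = 4.
4t = ln 4 / ln(1 + 0.0068525) ≈ 1.3863/0.00682913 ≈ 202.9973.
t ≈ 50.7493.

50.75 years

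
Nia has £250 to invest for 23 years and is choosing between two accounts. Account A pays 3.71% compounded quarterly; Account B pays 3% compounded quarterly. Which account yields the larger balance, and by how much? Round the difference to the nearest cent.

Account A, by £87.39

A: (1 + 0.009275)^92 ≈ 2.33816661, so 250 × 2.33816661 ≈ 584.5417.
B: (1 + 0.0075)^92 ≈ 1.98858905, so 250 × 1.98858905 ≈ 497.1473.
Difference ≈ 87.3944 in favor of A.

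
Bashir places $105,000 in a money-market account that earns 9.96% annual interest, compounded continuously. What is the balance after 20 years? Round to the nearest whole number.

$769,669

A = P·e^(rt) = 105,000·e^(0.0996·20) = 105,000·e^1.992.
e^1.992 ≈ 7.33017947066, so A ≈ 769,668.8444.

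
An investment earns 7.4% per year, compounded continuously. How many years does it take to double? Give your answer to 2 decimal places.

9.37 years

e^(0.074t) = 2, so 0.074t = ln 2 ≈ 0.69315.
t ≈ 0.69315/0.074 ≈ 9.3669.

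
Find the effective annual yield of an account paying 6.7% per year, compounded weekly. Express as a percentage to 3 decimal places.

One year is 52 periods at 0.00128846 each: (1 + 0.00128846)^52 ≈ 1.069249.
EAR = 1.069249 − 1 ≈ 6.92494%.

6.925%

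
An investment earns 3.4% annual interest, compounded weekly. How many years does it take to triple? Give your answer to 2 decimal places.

(1 + 0.000653846)^(52t) = 3.
52t = ln 3 / ln(1 + 0.000653846) ≈ 1.0986/0.000653632 ≈ 1680.7798.
t ≈ 32.3227.

32.32 years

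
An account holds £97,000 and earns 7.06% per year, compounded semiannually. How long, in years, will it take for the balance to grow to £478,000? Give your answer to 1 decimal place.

23.0 years

We need (1 + 0.0353)^(2t) = 4.9278, so 2t = ln 4.9278 / ln 1.0353 ≈ 45.9741.
t ≈ 45.9741/2 = 22.9871 years.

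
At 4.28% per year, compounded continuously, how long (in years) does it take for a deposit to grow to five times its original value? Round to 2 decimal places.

37.60 years

e^(0.0428t) = 5, so 0.0428t = ln 5 ≈ 1.6094.
t ≈ 1.6094/0.0428 ≈ 37.6037.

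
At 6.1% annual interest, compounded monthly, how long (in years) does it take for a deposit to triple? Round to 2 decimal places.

18.06 years

(1 + 0.00508333)^(12t) = 3.
12t = ln 3 / ln(1 + 0.00508333) ≈ 1.0986/0.00507046 ≈ 216.6693.
t ≈ 18.0558.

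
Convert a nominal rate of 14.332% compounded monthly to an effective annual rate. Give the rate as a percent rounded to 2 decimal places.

EAR = (1 + 14.332%/12)^12 − 1 = (1 + 0.0119433)^12 − 1.
(1 + 0.0119433)^12 ≈ 1.15312, so EAR ≈ 15.31195%.

15.31%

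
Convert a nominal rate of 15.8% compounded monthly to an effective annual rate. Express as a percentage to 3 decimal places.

One year is 12 periods at 0.0131667 each: (1 + 0.0131667)^12 ≈ 1.169959.
EAR = 1.169959 − 1 ≈ 16.99592%.

16.996%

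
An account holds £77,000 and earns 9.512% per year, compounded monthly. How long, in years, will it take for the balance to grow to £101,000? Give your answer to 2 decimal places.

(1 + 0.00792667)^(12t) = 101,000/77,000 = 1.3117.
12t·ln(1 + 0.00792667) = ln(1.3117); 12t = 0.27132/0.00789542 ≈ 34.3636.
t ≈ 2.8636 years.

2.86 years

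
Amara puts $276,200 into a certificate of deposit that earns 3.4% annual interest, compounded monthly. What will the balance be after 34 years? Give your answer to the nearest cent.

Growth factor = (1 + 0.034/12)^408 ≈ 3.17200988515.
A ≈ 276,200 × 3.17200988515 ≈ 876,109.1303.

$876,109.13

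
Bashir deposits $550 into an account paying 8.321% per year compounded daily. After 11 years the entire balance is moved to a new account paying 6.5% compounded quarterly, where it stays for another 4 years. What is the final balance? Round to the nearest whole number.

After 11 years at 8.321%: 550 × 2.497288849 ≈ 1,373.5089.
Then 4 years at 6.5%: 1,373.5089 × 1.294222476 ≈ 1,777.6260.

$1,778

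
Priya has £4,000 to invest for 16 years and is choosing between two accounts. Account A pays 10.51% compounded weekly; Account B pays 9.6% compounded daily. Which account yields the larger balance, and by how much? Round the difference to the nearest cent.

Account A, by £2,880.02

A: (1 + 0.1051/52)^832 ≈ 5.365035002, so 4,000 × 5.365035002 ≈ 21,460.1400.
B: (1 + 0.096/365)^5840 ≈ 4.6450309759, so 4,000 × 4.6450309759 ≈ 18,580.1239.
Difference ≈ 2,880.0161 in favor of A.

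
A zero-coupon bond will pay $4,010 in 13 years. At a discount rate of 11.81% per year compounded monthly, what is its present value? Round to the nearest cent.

Periodic rate = 11.81%/12 = 0.00984167; 156 periods.
P = 4,010/(1 + 0.1181/12)^156 ≈ 4,010/4.608001507 ≈ 870.2254.

$870.23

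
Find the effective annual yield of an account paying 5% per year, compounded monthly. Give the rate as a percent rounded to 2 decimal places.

EAR = (1 + 5%/12)^12 − 1 = (1 + 0.00416667)^12 − 1.
(1 + 0.00416667)^12 ≈ 1.051162, so EAR ≈ 5.11619%.

5.12%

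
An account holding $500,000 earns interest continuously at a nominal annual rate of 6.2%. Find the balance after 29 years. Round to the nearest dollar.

$3,018,780

A = P·e^(rt) = 500,000·e^(0.062·29) = 500,000·e^1.798.
e^1.798 ≈ 6.037560260717, so A ≈ 3,018,780.1304.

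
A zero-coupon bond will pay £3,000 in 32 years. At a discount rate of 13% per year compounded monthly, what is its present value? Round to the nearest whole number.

£48

Periodic rate = 13%/12 = 0.0108333; 384 periods.
P = 3,000/(1 + 0.13/12)^384 ≈ 3,000/62.65403574 ≈ 47.8820.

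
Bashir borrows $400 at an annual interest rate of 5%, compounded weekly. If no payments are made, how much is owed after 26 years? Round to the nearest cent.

$1,466.80

Growth factor = (1 + 0.05/52)^1352 ≈ 3.667005542.
A ≈ 400 × 3.667005542 ≈ 1,466.8022.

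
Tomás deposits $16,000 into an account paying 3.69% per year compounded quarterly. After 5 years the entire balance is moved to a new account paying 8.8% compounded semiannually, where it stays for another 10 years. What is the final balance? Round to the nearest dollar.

Phase 1: 16,000·(1 + 0.009225)^20 ≈ 19,225.6036.
Phase 2: 19,225.6036·(1 + 0.044)^20 ≈ 45,487.2789.

$45,487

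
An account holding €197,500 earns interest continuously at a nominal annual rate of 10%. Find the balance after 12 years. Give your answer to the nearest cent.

€655,723.09

A = P·e^(rt) = 197,500·e^(0.1·12) = 197,500·e^1.2.
e^1.2 ≈ 3.32011692274, so A ≈ 655,723.0922.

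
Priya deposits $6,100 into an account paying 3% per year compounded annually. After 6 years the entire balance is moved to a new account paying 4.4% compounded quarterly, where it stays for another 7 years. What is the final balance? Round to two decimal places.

Phase 1: 6,100·(1 + 0.03)^6 ≈ 7,283.7190.
Phase 2: 7,283.7190·(1 + 0.011)^28 ≈ 9,894.3106.

$9,894.31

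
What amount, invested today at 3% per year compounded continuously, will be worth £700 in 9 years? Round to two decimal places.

£534.37

P = A·e^(−rt) = 700·e^(−0.27).
e^(−0.27) ≈ 0.763379494, so P ≈ 534.3656.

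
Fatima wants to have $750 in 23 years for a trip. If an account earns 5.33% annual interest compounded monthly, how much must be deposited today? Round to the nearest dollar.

$221

Growth factor = (1 + 0.0533/12)^276 ≈ 3.39799488.
P = 750/3.39799488 ≈ 220.7184.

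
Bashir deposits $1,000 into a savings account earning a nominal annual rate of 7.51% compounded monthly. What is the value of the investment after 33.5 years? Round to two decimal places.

$12,280.47

Periodic rate = 7.51%/12 = 0.00625833; periods = 12·33.5 = 402.
A = 1,000·(1 + 0.0751/12)^402 ≈ 1,000·12.28046979 ≈ 12,280.4698.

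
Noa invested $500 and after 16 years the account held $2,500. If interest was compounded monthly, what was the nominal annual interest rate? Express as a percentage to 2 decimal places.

10.10%

The 192-period growth factor is 2,500/500 = 5.
r/12 = 5^(1/192) − 1 ≈ 0.00841772, so r ≈ 12·0.00841772 = 10.10126%.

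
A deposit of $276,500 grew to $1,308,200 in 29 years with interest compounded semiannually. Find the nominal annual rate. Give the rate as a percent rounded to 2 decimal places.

5.43%

The 58-period growth factor is 1,308,200/276,500 = 4.73128.
r/2 = 4.73128^(1/58) − 1 ≈ 0.0271587, so r ≈ 2·0.0271587 = 5.43175%.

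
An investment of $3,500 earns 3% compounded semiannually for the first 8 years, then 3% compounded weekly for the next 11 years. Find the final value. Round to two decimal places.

Phase 1: 3,500·(1 + 0.015)^16 ≈ 4,441.4494.
Phase 2: 4,441.4494·(1 + 0.03/52)^572 ≈ 6,177.3267.

$6,177.33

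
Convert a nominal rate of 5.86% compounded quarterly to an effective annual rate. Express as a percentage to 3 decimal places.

5.990%

One year is 4 periods at 0.01465 each: (1 + 0.01465)^4 ≈ 1.0599.
EAR = 1.0599 − 1 ≈ 5.99004%.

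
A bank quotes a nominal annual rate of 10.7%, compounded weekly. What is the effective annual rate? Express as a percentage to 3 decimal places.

11.281%

EAR = (1 + 10.7%/52)^52 − 1 = (1 + 0.00205769)^52 − 1.
(1 + 0.00205769)^52 ≈ 1.112812, so EAR ≈ 11.28119%.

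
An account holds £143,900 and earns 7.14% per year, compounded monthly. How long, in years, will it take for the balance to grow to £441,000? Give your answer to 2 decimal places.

We need (1 + 0.00595)^(12t) = 3.0646, so 12t = ln 3.0646 / ln 1.00595 ≈ 188.7823.
t ≈ 188.7823/12 = 15.7319 years.

15.73 years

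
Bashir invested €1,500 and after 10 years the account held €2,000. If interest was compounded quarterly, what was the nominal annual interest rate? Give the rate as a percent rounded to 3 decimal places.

The 40-period growth factor is 2,000/1,500 = 1.33333.
r/4 = 1.33333^(1/40) − 1 ≈ 0.00721798, so r ≈ 4·0.00721798 = 2.88719%.

2.887%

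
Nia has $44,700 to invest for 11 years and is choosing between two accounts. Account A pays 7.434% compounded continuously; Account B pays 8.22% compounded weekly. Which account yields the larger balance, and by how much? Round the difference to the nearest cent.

A: e^(0.07434·11) = e^0.81774 ≈ 2.26537430194, so 44,700 × 2.26537430194 ≈ 101,262.2313.
B: (1 + 0.0822/52)^572 ≈ 2.46819246324, so 44,700 × 2.46819246324 ≈ 110,328.2031.
Difference ≈ 9,065.9718 in favor of B.

Account B, by $9,065.97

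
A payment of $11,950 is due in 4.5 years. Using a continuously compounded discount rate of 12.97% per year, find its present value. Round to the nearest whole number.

$6,666

P = A·e^(−rt) = 11,950·e^(−0.58365).
e^(−0.58365) ≈ 0.55785846262, so P ≈ 6,666.4086.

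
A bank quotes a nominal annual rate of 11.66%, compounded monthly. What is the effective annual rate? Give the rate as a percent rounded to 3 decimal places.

EAR = (1 + 11.66%/12)^12 − 1 = (1 + 0.00971667)^12 − 1.
(1 + 0.00971667)^12 ≈ 1.123038, so EAR ≈ 12.30376%.

12.304%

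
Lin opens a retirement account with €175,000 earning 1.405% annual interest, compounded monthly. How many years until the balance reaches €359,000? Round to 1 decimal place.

51.2 years

(1 + 0.00117083)^(12t) = 359,000/175,000 = 2.0514.
12t·ln(1 + 0.00117083) = ln(2.0514); 12t = 0.71854/0.00117015 ≈ 614.0558.
t ≈ 51.1713 years.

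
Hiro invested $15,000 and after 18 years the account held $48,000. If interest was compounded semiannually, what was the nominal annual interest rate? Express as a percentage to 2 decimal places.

6.57%

(1 + r/2)^36 = 48,000/15,000 = 3.2.
1 + r/2 = 3.2^(1/36) ≈ 1.032837, so r/2 ≈ 0.0328374.
r ≈ 2·0.0328374 = 6.56747%.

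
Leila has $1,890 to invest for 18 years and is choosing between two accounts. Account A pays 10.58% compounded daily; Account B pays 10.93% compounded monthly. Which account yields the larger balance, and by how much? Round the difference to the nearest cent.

Account B, by $708.98

A: (1 + 0.1058/365)^6570 ≈ 6.7135243112, so 1,890 × 6.7135243112 ≈ 12,688.5609.
B: (1 + 0.1093/12)^216 ≈ 7.0886447292, so 1,890 × 7.0886447292 ≈ 13,397.5385.
Difference ≈ 708.9776 in favor of B.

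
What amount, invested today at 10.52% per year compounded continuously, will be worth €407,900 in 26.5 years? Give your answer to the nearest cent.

€25,108.89

P = A·e^(−rt) = 407,900·e^(−2.7878).
e^(−2.7878) ≈ 0.061556489334, so P ≈ 25,108.8920.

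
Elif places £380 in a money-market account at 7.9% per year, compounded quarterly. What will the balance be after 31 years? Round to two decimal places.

Growth factor = (1 + 0.01975)^124 ≈ 11.30369771.
A ≈ 380 × 11.30369771 ≈ 4,295.4051.

£4,295.41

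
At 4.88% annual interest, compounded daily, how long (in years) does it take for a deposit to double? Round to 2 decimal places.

(1 + 0.000133699)^(365t) = 2.
365t = ln 2 / ln(1 + 0.000133699) ≈ 0.69315/0.00013369 ≈ 5184.7466.
t ≈ 14.2048.

14.20 years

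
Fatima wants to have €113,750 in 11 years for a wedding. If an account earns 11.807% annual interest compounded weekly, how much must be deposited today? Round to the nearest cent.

Growth factor = (1 + 0.11807/52)^572 ≈ 3.6593946939.
P = 113,750/3.6593946939 ≈ 31,084.3758.

€31,084.38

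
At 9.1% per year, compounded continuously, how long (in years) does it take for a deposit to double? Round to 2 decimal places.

7.62 years

e^(0.091t) = 2, so 0.091t = ln 2 ≈ 0.69315.
t ≈ 0.69315/0.091 ≈ 7.6170.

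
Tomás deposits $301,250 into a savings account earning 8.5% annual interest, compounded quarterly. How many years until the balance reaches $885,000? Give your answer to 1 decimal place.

We need (1 + 0.02125)^(4t) = 2.9378, so 4t = ln 2.9378 / ln 1.02125 ≈ 51.2497.
t ≈ 51.2497/4 = 12.8124 years.

12.8 years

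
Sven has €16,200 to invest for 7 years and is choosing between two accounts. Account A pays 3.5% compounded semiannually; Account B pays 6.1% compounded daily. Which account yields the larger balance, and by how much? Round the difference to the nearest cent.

Account B, by €4,174.43

Account A growth factor: (1 + 0.0175)^14 ≈ 1.2749168193; balance ≈ 20,653.6525.
Account B growth factor: (1 + 0.061/365)^2555 ≈ 1.5325979825; balance ≈ 24,828.0873.
Account B is larger by 4,174.4348.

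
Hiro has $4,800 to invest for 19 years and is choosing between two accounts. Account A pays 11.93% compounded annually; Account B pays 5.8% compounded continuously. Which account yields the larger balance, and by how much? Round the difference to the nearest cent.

A: (1 + 0.1193)^19 ≈ 8.5110584185, so 4,800 × 8.5110584185 ≈ 40,853.0804.
B: e^(0.058·19) = e^1.102 ≈ 3.0101803683, so 4,800 × 3.0101803683 ≈ 14,448.8658.
Difference ≈ 26,404.2146 in favor of A.

Account A, by $26,404.21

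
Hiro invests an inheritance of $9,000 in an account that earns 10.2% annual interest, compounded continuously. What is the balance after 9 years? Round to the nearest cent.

A = P·e^(rt) = 9,000·e^(0.102·9) = 9,000·e^0.918.
e^0.918 ≈ 2.5042768244, so A ≈ 22,538.4914.

$22,538.49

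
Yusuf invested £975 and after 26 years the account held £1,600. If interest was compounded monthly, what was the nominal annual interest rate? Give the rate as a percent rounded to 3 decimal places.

The 312-period growth factor is 1,600/975 = 1.64103.
r/12 = 1.64103^(1/312) − 1 ≈ 0.00158883, so r ≈ 12·0.00158883 = 1.90660%.

1.907%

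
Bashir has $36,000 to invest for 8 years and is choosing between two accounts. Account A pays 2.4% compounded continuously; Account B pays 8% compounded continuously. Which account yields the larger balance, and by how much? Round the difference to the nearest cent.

A: e^(0.024·8) = e^0.192 ≈ 1.211670517, so 36,000 × 1.211670517 ≈ 43,620.1386.
B: e^(0.08·8) = e^0.64 ≈ 1.8964808793, so 36,000 × 1.8964808793 ≈ 68,273.3117.
Difference ≈ 24,653.1730 in favor of B.

Account B, by $24,653.17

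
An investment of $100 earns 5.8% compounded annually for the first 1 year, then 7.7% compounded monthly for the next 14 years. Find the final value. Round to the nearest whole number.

After 1 years at 5.8%: 100 × 1.058 ≈ 105.8000.
Then 14 years at 7.7%: 105.8000 × 2.92869269 ≈ 309.8557.

$310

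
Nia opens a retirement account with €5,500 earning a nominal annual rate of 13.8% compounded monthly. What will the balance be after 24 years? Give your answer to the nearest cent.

Periodic rate = 13.8%/12 = 0.0115; periods = 12·24 = 288.
A = 5,500·(1 + 0.0115)^288 ≈ 5,500·26.9262260079 ≈ 148,094.2430.

€148,094.24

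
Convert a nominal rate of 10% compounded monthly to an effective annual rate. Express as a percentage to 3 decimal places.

One year is 12 periods at 0.00833333 each: (1 + 0.00833333)^12 ≈ 1.104713.
EAR = 1.104713 − 1 ≈ 10.47131%.

10.471%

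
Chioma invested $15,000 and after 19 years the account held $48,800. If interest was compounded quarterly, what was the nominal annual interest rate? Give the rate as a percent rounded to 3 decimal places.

6.257%

(1 + r/4)^76 = 48,800/15,000 = 3.25333.
1 + r/4 = 3.25333^(1/76) ≈ 1.015643, so r/4 ≈ 0.0156432.
r ≈ 4·0.0156432 = 6.25728%.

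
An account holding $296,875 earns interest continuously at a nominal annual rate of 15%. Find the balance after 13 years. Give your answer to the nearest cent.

$2,086,641.63

A = P·e^(rt) = 296,875·e^(0.15·13) = 296,875·e^1.95.
e^1.95 ≈ 7.028687580589, so A ≈ 2,086,641.6255.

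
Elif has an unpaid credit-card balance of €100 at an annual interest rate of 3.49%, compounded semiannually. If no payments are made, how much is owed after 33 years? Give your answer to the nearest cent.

Growth factor = (1 + 0.01745)^66 ≈ 3.13229765.
A ≈ 100 × 3.13229765 ≈ 313.2298.

€313.23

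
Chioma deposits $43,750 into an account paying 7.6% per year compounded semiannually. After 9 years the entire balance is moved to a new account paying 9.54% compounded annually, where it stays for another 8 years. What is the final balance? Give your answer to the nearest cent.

$177,464.84

Phase 1: 43,750·(1 + 0.038)^18 ≈ 85,611.1677.
Phase 2: 85,611.1677·(1 + 0.0954)^8 ≈ 177,464.8365.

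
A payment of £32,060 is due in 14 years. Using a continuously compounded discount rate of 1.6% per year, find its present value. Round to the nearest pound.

£25,626

P = A·e^(−rt) = 32,060·e^(−0.224).
e^(−0.224) ≈ 0.79931513437, so P ≈ 25,626.0432.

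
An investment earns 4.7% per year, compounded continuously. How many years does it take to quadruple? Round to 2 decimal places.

29.50 years

e^(0.047t) = 4, so 0.047t = ln 4 ≈ 1.3863.
t ≈ 1.3863/0.047 ≈ 29.4956.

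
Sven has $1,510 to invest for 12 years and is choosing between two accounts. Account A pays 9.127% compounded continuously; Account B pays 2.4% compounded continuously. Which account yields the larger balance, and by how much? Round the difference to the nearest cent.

Account A, by $2,500.78

Account A growth factor: e^(0.09127·12) = e^1.09524 ≈ 2.989900173; balance ≈ 4,514.7493.
Account B growth factor: e^(0.024·12) = e^0.288 ≈ 1.333757304; balance ≈ 2,013.9735.
Account A is larger by 2,500.7757.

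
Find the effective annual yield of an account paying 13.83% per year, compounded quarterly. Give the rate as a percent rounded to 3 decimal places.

14.564%

One year is 4 periods at 0.034575 each: (1 + 0.034575)^4 ≈ 1.145639.
EAR = 1.145639 − 1 ≈ 14.56393%.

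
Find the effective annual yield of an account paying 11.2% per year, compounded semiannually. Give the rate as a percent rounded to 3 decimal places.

11.514%

One year is 2 periods at 0.056 each: (1 + 0.056)^2 ≈ 1.115136.
EAR = 1.115136 − 1 ≈ 11.51360%.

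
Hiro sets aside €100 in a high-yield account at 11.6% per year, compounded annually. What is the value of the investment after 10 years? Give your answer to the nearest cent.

Annual rate = 11.6% = 0.116; years = 10.
A = 100·(1 + 0.116)^10 ≈ 100·2.99669088 ≈ 299.6691.

€299.67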